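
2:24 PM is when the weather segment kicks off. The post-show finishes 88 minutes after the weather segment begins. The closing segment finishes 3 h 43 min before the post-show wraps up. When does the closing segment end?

The post-show ends at 2:24 PM + 88 min = 3:52 PM.
The closing segment ends at 3:52 PM − 223 min = 12:09 PM.

12:09 PM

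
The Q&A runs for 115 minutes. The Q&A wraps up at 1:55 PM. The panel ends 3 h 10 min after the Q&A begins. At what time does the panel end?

3:10 PM

The Q&A starts at 1:55 PM − 115 min = 12:00 PM.
The panel ends at 12:00 PM + 190 min = 3:10 PM.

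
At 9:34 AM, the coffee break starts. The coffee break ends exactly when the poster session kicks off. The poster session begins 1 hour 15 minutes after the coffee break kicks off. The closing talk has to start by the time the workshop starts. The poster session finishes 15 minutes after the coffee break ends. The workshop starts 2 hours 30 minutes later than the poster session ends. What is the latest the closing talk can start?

The poster session starts at 9:34 AM + 75 min = 10:49 AM.
So the coffee break ends at 10:49 AM.
The poster session ends at 10:49 AM + 15 min = 11:04 AM.
The workshop starts at 11:04 AM + 150 min = 1:34 PM.
The closing talk is bounded by the workshop, so the latest it can start is 1:34 PM.

1:34 PM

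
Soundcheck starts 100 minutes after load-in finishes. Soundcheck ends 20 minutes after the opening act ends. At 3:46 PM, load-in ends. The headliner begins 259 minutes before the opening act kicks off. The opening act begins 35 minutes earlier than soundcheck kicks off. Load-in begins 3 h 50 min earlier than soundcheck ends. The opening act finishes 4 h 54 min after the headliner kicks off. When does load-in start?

1:56 PM

Soundcheck starts at 3:46 PM + 100 min = 5:26 PM.
The opening act starts at 5:26 PM − 35 min = 4:51 PM.
The headliner starts at 4:51 PM − 259 min = 12:32 PM.
The opening act ends at 12:32 PM + 294 min = 5:26 PM.
Soundcheck ends at 5:26 PM + 20 min = 5:46 PM.
Load-in starts at 5:46 PM − 230 min = 1:56 PM.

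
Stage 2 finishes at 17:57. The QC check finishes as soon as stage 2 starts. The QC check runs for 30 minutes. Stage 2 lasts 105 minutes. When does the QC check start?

15:42

Stage 2 starts at 17:57 − 105 min = 16:12.
So the QC check ends at 16:12.
The QC check starts at 16:12 − 30 min = 15:42.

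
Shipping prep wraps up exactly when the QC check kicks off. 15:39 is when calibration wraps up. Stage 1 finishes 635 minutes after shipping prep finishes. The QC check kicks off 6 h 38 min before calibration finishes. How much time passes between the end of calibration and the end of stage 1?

3 h 57 min

The QC check starts at 15:39 − 398 min = 09:01.
So shipping prep ends at 09:01.
Stage 1 ends at 09:01 + 635 min = 19:36.
From 15:39 to 19:36 is 3 h 57 min.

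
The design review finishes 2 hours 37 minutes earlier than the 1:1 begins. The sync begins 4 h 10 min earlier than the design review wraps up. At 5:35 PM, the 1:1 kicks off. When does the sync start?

The design review ends at 5:35 PM − 157 min = 2:58 PM.
The sync starts at 2:58 PM − 250 min = 10:48 AM.

10:48 AM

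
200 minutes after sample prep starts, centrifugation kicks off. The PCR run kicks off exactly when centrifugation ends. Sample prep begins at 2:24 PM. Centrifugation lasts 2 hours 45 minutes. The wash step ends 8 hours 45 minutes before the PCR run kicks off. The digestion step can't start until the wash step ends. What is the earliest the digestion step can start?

Centrifugation starts at 2:24 PM + 200 min = 5:44 PM.
Centrifugation ends at 5:44 PM + 165 min = 8:29 PM.
So the PCR run starts at 8:29 PM.
The wash step ends at 8:29 PM − 525 min = 11:44 AM.
The digestion step is bounded by the wash step, so the earliest it can start is 11:44 AM.

11:44 AM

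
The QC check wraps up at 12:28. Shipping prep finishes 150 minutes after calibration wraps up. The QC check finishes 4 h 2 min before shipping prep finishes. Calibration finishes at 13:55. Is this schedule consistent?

No

Shipping prep ends at 13:55 + 150 min = 16:25.
The QC check ends at 16:25 − 242 min = 12:23.
But the QC check is also said to end at 12:28 — a 5-minute conflict.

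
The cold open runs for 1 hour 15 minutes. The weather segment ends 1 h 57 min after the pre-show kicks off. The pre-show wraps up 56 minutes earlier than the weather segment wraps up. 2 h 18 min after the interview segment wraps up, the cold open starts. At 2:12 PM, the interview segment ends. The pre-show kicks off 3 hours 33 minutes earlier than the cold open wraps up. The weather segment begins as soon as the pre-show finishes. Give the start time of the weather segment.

The cold open starts at 2:12 PM + 138 min = 4:30 PM.
The cold open ends at 4:30 PM + 75 min = 5:45 PM.
The pre-show starts at 5:45 PM − 213 min = 2:12 PM.
The weather segment ends at 2:12 PM + 117 min = 4:09 PM.
The pre-show ends at 4:09 PM − 56 min = 3:13 PM.
So the weather segment starts at 3:13 PM.

3:13 PM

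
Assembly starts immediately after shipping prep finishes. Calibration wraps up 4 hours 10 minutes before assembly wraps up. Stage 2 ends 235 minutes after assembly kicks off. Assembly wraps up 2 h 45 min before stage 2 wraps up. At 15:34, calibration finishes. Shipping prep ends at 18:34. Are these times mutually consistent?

Assembly starts at 18:34.
Stage 2 ends at 18:34 + 235 min = 22:29.
Assembly ends at 22:29 − 165 min = 19:44.
Calibration ends at 19:44 − 250 min = 15:34.
That matches the stated 15:34, so the schedule is consistent.

Yes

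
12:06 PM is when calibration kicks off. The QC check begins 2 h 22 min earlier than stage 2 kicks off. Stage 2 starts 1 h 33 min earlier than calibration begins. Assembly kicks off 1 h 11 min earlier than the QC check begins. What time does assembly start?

Stage 2 starts at 12:06 PM − 93 min = 10:33 AM.
The QC check starts at 10:33 AM − 142 min = 8:11 AM.
Assembly starts at 8:11 AM − 71 min = 7:00 AM.

7:00 AM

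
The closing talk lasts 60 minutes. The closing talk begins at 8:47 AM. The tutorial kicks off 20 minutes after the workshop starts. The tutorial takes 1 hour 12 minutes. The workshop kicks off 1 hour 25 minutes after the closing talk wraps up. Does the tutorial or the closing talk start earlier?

the closing talk

The closing talk ends at 8:47 AM + 60 min = 9:47 AM.
The workshop starts at 9:47 AM + 85 min = 11:12 AM.
The tutorial starts at 11:12 AM + 20 min = 11:32 AM.
The tutorial starts at 11:32 AM and the closing talk starts at 8:47 AM, so the closing talk is first.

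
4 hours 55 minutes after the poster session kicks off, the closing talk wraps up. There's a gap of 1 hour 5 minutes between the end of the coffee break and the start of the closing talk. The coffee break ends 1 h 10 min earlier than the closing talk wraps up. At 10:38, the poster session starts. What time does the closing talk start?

The closing talk ends at 10:38 + 295 min = 15:33.
The coffee break ends at 15:33 − 70 min = 14:23.
The closing talk starts at 14:23 + 65 min = 15:28.

15:28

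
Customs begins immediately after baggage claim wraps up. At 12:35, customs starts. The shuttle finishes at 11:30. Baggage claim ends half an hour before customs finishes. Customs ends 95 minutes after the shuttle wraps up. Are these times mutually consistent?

Yes

Customs ends at 11:30 + 95 min = 13:05.
Baggage claim ends at 13:05 − 30 min = 12:35.
So customs starts at 12:35.
That matches the stated 12:35, so the schedule is consistent.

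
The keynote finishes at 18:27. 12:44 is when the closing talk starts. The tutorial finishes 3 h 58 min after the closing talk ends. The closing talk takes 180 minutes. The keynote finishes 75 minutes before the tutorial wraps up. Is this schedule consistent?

Yes

The closing talk ends at 12:44 + 180 min = 15:44.
The tutorial ends at 15:44 + 238 min = 19:42.
The keynote ends at 19:42 − 75 min = 18:27.
That matches the stated 18:27, so the schedule is consistent.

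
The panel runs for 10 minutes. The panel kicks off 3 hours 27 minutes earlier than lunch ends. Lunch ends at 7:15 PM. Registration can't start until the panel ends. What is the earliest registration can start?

The panel starts at 7:15 PM − 207 min = 3:48 PM.
The panel ends at 3:48 PM + 10 min = 3:58 PM.
Registration is bounded by the panel, so the earliest it can start is 3:58 PM.

3:58 PM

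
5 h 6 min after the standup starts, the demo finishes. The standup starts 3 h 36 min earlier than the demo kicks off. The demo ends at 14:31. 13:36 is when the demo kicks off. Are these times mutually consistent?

The standup starts at 13:36 − 216 min = 10:00.
The demo ends at 10:00 + 306 min = 15:06.
But the demo is also said to end at 14:31 — a 35-minute conflict.

No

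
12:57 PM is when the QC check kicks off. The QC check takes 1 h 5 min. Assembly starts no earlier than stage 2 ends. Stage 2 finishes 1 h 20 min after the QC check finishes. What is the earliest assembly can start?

3:22 PM

The QC check ends at 12:57 PM + 65 min = 2:02 PM.
Stage 2 ends at 2:02 PM + 80 min = 3:22 PM.
Assembly is bounded by stage 2, so the earliest it can start is 3:22 PM.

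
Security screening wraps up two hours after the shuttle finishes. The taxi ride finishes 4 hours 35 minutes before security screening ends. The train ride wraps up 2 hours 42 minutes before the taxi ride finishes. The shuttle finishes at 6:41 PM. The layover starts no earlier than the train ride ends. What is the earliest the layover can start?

1:24 PM

Security screening ends at 6:41 PM + 120 min = 8:41 PM.
The taxi ride ends at 8:41 PM − 275 min = 4:06 PM.
The train ride ends at 4:06 PM − 162 min = 1:24 PM.
The layover is bounded by the train ride, so the earliest it can start is 1:24 PM.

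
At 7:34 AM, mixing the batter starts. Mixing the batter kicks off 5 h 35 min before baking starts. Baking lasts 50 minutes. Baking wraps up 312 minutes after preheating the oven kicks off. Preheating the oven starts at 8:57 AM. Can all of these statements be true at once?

Baking ends at 8:57 AM + 312 min = 2:09 PM.
Baking starts at 2:09 PM − 50 min = 1:19 PM.
Mixing the batter starts at 1:19 PM − 335 min = 7:44 AM.
But mixing the batter is also said to start at 7:34 AM — a 10-minute conflict.

No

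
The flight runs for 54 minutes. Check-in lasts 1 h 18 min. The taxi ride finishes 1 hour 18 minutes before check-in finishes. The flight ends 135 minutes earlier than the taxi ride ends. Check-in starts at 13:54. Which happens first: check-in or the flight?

Check-in ends at 13:54 + 78 min = 15:12.
The taxi ride ends at 15:12 − 78 min = 13:54.
The flight ends at 13:54 − 135 min = 11:39.
The flight starts at 11:39 − 54 min = 10:45.
Check-in starts at 13:54 and the flight starts at 10:45, so the flight is first.

the flight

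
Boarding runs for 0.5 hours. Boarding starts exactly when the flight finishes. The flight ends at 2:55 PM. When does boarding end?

Boarding starts at 2:55 PM.
Boarding ends at 2:55 PM + 30 min = 3:25 PM.

3:25 PM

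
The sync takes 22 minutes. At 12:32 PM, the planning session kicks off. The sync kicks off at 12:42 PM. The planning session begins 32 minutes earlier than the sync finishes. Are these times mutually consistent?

Yes

The sync ends at 12:42 PM + 22 min = 1:04 PM.
The planning session starts at 1:04 PM − 32 min = 12:32 PM.
That matches the stated 12:32 PM, so the schedule is consistent.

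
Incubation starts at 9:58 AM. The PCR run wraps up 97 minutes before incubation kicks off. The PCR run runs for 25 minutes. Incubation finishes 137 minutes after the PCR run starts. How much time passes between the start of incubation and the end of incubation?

The PCR run ends at 9:58 AM − 97 min = 8:21 AM.
The PCR run starts at 8:21 AM − 25 min = 7:56 AM.
Incubation ends at 7:56 AM + 137 min = 10:13 AM.
From 9:58 AM to 10:13 AM is 15 minutes.

15 minutes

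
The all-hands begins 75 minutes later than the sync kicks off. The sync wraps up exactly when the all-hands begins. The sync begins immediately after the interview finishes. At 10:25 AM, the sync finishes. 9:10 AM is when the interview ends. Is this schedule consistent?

Yes

The sync starts at 9:10 AM.
The all-hands starts at 9:10 AM + 75 min = 10:25 AM.
So the sync ends at 10:25 AM.
That matches the stated 10:25 AM, so the schedule is consistent.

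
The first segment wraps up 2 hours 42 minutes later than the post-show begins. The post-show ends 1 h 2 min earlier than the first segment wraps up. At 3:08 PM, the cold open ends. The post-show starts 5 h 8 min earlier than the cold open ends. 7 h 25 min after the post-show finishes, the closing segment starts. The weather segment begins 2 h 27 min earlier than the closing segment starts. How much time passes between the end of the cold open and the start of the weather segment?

The post-show starts at 3:08 PM − 308 min = 10:00 AM.
The first segment ends at 10:00 AM + 162 min = 12:42 PM.
The post-show ends at 12:42 PM − 62 min = 11:40 AM.
The closing segment starts at 11:40 AM + 445 min = 7:05 PM.
The weather segment starts at 7:05 PM − 147 min = 4:38 PM.
From 3:08 PM to 4:38 PM is an hour and a half.

an hour and a half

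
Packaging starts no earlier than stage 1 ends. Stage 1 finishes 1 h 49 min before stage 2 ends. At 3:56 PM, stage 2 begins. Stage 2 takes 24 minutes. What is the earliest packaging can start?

2:31 PM

Stage 2 ends at 3:56 PM + 24 min = 4:20 PM.
Stage 1 ends at 4:20 PM − 109 min = 2:31 PM.
Packaging is bounded by stage 1, so the earliest it can start is 2:31 PM.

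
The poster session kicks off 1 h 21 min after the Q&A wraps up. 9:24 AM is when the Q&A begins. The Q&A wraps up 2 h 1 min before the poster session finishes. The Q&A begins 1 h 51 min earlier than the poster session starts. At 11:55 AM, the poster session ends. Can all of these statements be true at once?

The Q&A ends at 11:55 AM − 121 min = 9:54 AM.
The poster session starts at 9:54 AM + 81 min = 11:15 AM.
The Q&A starts at 11:15 AM − 111 min = 9:24 AM.
That matches the stated 9:24 AM, so the schedule is consistent.

Yes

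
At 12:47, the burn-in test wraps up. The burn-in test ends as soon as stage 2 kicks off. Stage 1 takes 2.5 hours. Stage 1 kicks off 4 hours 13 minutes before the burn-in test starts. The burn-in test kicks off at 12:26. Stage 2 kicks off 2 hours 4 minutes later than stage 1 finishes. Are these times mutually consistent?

Stage 1 starts at 12:26 − 253 min = 08:13.
Stage 1 ends at 08:13 + 150 min = 10:43.
Stage 2 starts at 10:43 + 124 min = 12:47.
So the burn-in test ends at 12:47.
That matches the stated 12:47, so the schedule is consistent.

Yes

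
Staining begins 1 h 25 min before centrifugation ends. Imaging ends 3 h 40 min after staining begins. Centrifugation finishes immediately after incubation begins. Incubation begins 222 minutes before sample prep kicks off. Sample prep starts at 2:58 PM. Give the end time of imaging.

Incubation starts at 2:58 PM − 222 min = 11:16 AM.
So centrifugation ends at 11:16 AM.
Staining starts at 11:16 AM − 85 min = 9:51 AM.
Imaging ends at 9:51 AM + 220 min = 1:31 PM.

1:31 PM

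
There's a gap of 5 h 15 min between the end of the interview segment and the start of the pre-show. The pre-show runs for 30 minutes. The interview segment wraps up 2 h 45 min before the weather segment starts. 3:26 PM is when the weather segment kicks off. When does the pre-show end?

6:26 PM

The interview segment ends at 3:26 PM − 165 min = 12:41 PM.
The pre-show starts at 12:41 PM + 315 min = 5:56 PM.
The pre-show ends at 5:56 PM + 30 min = 6:26 PM.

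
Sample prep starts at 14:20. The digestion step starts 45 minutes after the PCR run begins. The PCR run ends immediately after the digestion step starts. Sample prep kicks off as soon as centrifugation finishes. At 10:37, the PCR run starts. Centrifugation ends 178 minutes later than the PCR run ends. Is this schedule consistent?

The digestion step starts at 10:37 + 45 min = 11:22.
So the PCR run ends at 11:22.
Centrifugation ends at 11:22 + 178 min = 14:20.
So sample prep starts at 14:20.
That matches the stated 14:20, so the schedule is consistent.

Yes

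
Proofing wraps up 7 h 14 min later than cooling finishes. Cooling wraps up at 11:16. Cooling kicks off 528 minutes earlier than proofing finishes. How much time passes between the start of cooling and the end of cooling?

Proofing ends at 11:16 + 434 min = 18:30.
Cooling starts at 18:30 − 528 min = 09:42.
From 09:42 to 11:16 is 1 h 34 min.

1 h 34 min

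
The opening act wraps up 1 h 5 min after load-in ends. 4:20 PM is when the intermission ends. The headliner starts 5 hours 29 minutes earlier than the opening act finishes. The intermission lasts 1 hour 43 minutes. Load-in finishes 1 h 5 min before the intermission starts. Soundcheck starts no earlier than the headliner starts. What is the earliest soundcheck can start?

The intermission starts at 4:20 PM − 103 min = 2:37 PM.
Load-in ends at 2:37 PM − 65 min = 1:32 PM.
The opening act ends at 1:32 PM + 65 min = 2:37 PM.
The headliner starts at 2:37 PM − 329 min = 9:08 AM.
Soundcheck is bounded by the headliner, so the earliest it can start is 9:08 AM.

9:08 AM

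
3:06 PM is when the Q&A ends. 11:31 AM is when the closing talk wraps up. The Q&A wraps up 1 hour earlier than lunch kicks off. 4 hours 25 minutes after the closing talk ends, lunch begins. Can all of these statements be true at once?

No

Lunch starts at 11:31 AM + 265 min = 3:56 PM.
The Q&A ends at 3:56 PM − 60 min = 2:56 PM.
But the Q&A is also said to end at 3:06 PM — a 10-minute conflict.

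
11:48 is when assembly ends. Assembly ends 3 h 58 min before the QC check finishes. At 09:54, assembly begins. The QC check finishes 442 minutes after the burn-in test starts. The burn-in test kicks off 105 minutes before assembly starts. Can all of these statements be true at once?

The burn-in test starts at 09:54 − 105 min = 08:09.
The QC check ends at 08:09 + 442 min = 15:31.
Assembly ends at 15:31 − 238 min = 11:33.
But assembly is also said to end at 11:48 — a 15-minute conflict.

No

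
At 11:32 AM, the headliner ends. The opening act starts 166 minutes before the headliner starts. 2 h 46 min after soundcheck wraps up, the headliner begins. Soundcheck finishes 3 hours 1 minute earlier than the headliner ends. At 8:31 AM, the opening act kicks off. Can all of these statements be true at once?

Yes

Soundcheck ends at 11:32 AM − 181 min = 8:31 AM.
The headliner starts at 8:31 AM + 166 min = 11:17 AM.
The opening act starts at 11:17 AM − 166 min = 8:31 AM.
That matches the stated 8:31 AM, so the schedule is consistent.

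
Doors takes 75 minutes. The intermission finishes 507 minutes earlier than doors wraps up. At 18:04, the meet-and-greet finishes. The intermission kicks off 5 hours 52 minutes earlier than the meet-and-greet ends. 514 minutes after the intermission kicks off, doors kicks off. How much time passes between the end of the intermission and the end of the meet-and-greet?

The intermission starts at 18:04 − 352 min = 12:12.
Doors starts at 12:12 + 514 min = 20:46.
Doors ends at 20:46 + 75 min = 22:01.
The intermission ends at 22:01 − 507 min = 13:34.
From 13:34 to 18:04 is 4.5 hours.

4.5 hours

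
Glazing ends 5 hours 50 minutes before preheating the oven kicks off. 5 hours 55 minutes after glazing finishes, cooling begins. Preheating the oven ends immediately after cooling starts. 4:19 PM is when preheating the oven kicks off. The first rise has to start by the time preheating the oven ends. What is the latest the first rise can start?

4:24 PM

Glazing ends at 4:19 PM − 350 min = 10:29 AM.
Cooling starts at 10:29 AM + 355 min = 4:24 PM.
So preheating the oven ends at 4:24 PM.
The first rise is bounded by preheating the oven, so the latest it can start is 4:24 PM.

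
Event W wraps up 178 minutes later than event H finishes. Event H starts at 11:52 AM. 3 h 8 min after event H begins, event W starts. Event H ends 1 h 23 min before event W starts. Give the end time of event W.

Event W starts at 11:52 AM + 188 min = 3:00 PM.
Event H ends at 3:00 PM − 83 min = 1:37 PM.
Event W ends at 1:37 PM + 178 min = 4:35 PM.

4:35 PM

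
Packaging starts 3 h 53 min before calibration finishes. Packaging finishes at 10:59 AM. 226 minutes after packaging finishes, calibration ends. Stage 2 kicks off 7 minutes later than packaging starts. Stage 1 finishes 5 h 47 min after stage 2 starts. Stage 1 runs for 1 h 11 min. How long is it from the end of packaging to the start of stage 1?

Calibration ends at 10:59 AM + 226 min = 2:45 PM.
Packaging starts at 2:45 PM − 233 min = 10:52 AM.
Stage 2 starts at 10:52 AM + 7 min = 10:59 AM.
Stage 1 ends at 10:59 AM + 347 min = 4:46 PM.
Stage 1 starts at 4:46 PM − 71 min = 3:35 PM.
From 10:59 AM to 3:35 PM is 4 hours 36 minutes.

4 hours 36 minutes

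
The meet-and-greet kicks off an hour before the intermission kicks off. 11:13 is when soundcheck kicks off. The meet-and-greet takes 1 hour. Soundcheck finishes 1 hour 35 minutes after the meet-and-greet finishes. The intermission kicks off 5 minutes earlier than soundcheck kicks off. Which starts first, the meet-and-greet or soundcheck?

the meet-and-greet

The intermission starts at 11:13 − 5 min = 11:08.
The meet-and-greet starts at 11:08 − 60 min = 10:08.
The meet-and-greet starts at 10:08 and soundcheck starts at 11:13, so the meet-and-greet is first.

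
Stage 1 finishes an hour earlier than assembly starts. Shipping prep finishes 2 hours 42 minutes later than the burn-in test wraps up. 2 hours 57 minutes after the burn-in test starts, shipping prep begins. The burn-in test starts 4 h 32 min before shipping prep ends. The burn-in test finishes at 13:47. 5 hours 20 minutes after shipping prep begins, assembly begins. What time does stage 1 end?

Shipping prep ends at 13:47 + 162 min = 16:29.
The burn-in test starts at 16:29 − 272 min = 11:57.
Shipping prep starts at 11:57 + 177 min = 14:54.
Assembly starts at 14:54 + 320 min = 20:14.
Stage 1 ends at 20:14 − 60 min = 19:14.

19:14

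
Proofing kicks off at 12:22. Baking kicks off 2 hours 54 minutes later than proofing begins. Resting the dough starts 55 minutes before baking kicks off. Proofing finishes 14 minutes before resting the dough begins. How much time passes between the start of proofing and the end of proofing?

105 minutes

Baking starts at 12:22 + 174 min = 15:16.
Resting the dough starts at 15:16 − 55 min = 14:21.
Proofing ends at 14:21 − 14 min = 14:07.
From 12:22 to 14:07 is 105 minutes.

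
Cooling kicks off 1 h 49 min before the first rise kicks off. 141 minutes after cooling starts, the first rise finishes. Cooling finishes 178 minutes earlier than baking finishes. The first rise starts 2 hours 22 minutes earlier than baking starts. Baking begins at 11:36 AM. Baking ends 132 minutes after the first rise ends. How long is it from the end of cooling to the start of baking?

The first rise starts at 11:36 AM − 142 min = 9:14 AM.
Cooling starts at 9:14 AM − 109 min = 7:25 AM.
The first rise ends at 7:25 AM + 141 min = 9:46 AM.
Baking ends at 9:46 AM + 132 min = 11:58 AM.
Cooling ends at 11:58 AM − 178 min = 9:00 AM.
From 9:00 AM to 11:36 AM is 156 minutes.

156 minutes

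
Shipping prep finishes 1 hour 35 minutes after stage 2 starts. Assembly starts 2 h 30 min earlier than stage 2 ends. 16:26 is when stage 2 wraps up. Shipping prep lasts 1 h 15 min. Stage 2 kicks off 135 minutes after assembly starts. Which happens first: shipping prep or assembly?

assembly

Assembly starts at 16:26 − 150 min = 13:56.
Stage 2 starts at 13:56 + 135 min = 16:11.
Shipping prep ends at 16:11 + 95 min = 17:46.
Shipping prep starts at 17:46 − 75 min = 16:31.
Shipping prep starts at 16:31 and assembly starts at 13:56, so assembly is first.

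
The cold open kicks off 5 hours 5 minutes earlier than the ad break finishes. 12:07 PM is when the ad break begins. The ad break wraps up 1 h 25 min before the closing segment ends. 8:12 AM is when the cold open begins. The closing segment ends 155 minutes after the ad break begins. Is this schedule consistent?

Yes

The closing segment ends at 12:07 PM + 155 min = 2:42 PM.
The ad break ends at 2:42 PM − 85 min = 1:17 PM.
The cold open starts at 1:17 PM − 305 min = 8:12 AM.
That matches the stated 8:12 AM, so the schedule is consistent.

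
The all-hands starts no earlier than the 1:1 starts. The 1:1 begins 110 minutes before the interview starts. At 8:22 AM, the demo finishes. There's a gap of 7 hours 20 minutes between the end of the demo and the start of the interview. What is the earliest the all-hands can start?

The interview starts at 8:22 AM + 440 min = 3:42 PM.
The 1:1 starts at 3:42 PM − 110 min = 1:52 PM.
The all-hands is bounded by the 1:1, so the earliest it can start is 1:52 PM.

1:52 PM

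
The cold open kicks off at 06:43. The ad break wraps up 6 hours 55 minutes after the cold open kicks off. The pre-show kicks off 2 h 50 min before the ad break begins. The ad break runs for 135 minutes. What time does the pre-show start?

The ad break ends at 06:43 + 415 min = 13:38.
The ad break starts at 13:38 − 135 min = 11:23.
The pre-show starts at 11:23 − 170 min = 08:33.

08:33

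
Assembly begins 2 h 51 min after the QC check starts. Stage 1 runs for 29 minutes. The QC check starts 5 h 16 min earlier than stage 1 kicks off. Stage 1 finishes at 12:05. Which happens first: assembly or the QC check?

the QC check

Stage 1 starts at 12:05 − 29 min = 11:36.
The QC check starts at 11:36 − 316 min = 06:20.
Assembly starts at 06:20 + 171 min = 09:11.
Assembly starts at 09:11 and the QC check starts at 06:20, so the QC check is first.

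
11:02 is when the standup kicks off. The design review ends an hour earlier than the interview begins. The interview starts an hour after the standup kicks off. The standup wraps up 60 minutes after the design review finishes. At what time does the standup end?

The interview starts at 11:02 + 60 min = 12:02.
The design review ends at 12:02 − 60 min = 11:02.
The standup ends at 11:02 + 60 min = 12:02.

12:02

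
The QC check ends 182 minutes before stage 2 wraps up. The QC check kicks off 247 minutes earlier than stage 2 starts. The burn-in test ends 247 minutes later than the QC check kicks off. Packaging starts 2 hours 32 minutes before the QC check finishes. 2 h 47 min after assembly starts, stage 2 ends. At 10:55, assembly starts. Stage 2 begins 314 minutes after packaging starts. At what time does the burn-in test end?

Stage 2 ends at 10:55 + 167 min = 13:42.
The QC check ends at 13:42 − 182 min = 10:40.
Packaging starts at 10:40 − 152 min = 08:08.
Stage 2 starts at 08:08 + 314 min = 13:22.
The QC check starts at 13:22 − 247 min = 09:15.
The burn-in test ends at 09:15 + 247 min = 13:22.

13:22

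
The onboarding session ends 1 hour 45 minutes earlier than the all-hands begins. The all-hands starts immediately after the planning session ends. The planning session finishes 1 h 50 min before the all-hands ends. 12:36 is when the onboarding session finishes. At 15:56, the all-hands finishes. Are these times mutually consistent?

No

The planning session ends at 15:56 − 110 min = 14:06.
So the all-hands starts at 14:06.
The onboarding session ends at 14:06 − 105 min = 12:21.
But the onboarding session is also said to end at 12:36 — a 15-minute conflict.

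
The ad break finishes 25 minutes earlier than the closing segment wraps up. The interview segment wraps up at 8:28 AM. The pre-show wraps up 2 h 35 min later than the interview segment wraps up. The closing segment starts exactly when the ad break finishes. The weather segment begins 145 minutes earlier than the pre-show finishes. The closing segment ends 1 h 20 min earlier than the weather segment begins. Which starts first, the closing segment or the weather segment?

the closing segment

The pre-show ends at 8:28 AM + 155 min = 11:03 AM.
The weather segment starts at 11:03 AM − 145 min = 8:38 AM.
The closing segment ends at 8:38 AM − 80 min = 7:18 AM.
The ad break ends at 7:18 AM − 25 min = 6:53 AM.
So the closing segment starts at 6:53 AM.
The closing segment starts at 6:53 AM and the weather segment starts at 8:38 AM, so the closing segment is first.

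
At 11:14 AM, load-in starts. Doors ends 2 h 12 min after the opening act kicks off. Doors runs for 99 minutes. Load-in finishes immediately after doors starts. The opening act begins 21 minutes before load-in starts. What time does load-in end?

11:26 AM

The opening act starts at 11:14 AM − 21 min = 10:53 AM.
Doors ends at 10:53 AM + 132 min = 1:05 PM.
Doors starts at 1:05 PM − 99 min = 11:26 AM.
So load-in ends at 11:26 AM.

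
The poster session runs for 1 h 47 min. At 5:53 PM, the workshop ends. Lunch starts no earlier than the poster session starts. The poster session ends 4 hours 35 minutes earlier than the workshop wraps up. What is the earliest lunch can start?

11:31 AM

The poster session ends at 5:53 PM − 275 min = 1:18 PM.
The poster session starts at 1:18 PM − 107 min = 11:31 AM.
Lunch is bounded by the poster session, so the earliest it can start is 11:31 AM.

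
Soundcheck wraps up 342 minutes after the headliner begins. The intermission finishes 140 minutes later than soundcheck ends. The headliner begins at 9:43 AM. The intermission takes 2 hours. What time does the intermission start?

Soundcheck ends at 9:43 AM + 342 min = 3:25 PM.
The intermission ends at 3:25 PM + 140 min = 5:45 PM.
The intermission starts at 5:45 PM − 120 min = 3:45 PM.

3:45 PM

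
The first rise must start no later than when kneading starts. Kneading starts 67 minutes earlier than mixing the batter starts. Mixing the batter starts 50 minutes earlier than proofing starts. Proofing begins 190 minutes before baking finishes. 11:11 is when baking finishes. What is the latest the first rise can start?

Proofing starts at 11:11 − 190 min = 08:01.
Mixing the batter starts at 08:01 − 50 min = 07:11.
Kneading starts at 07:11 − 67 min = 06:04.
The first rise is bounded by kneading, so the latest it can start is 06:04.

06:04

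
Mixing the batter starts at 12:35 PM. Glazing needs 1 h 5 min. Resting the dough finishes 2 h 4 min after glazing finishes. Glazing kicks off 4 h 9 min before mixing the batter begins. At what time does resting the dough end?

Glazing starts at 12:35 PM − 249 min = 8:26 AM.
Glazing ends at 8:26 AM + 65 min = 9:31 AM.
Resting the dough ends at 9:31 AM + 124 min = 11:35 AM.

11:35 AM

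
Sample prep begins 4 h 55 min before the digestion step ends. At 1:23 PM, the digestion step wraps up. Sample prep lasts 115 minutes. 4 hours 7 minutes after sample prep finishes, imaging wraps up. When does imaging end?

Sample prep starts at 1:23 PM − 295 min = 8:28 AM.
Sample prep ends at 8:28 AM + 115 min = 10:23 AM.
Imaging ends at 10:23 AM + 247 min = 2:30 PM.

2:30 PM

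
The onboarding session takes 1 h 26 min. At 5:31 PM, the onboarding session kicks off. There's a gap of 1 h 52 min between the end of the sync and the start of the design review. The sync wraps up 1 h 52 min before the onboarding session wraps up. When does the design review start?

The onboarding session ends at 5:31 PM + 86 min = 6:57 PM.
The sync ends at 6:57 PM − 112 min = 5:05 PM.
The design review starts at 5:05 PM + 112 min = 6:57 PM.

6:57 PM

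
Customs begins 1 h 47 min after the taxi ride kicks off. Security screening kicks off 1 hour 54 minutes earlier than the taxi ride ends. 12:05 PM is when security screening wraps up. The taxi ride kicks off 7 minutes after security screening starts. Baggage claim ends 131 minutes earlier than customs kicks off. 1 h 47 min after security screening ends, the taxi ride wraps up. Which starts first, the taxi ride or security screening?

security screening

The taxi ride ends at 12:05 PM + 107 min = 1:52 PM.
Security screening starts at 1:52 PM − 114 min = 11:58 AM.
The taxi ride starts at 11:58 AM + 7 min = 12:05 PM.
The taxi ride starts at 12:05 PM and security screening starts at 11:58 AM, so security screening is first.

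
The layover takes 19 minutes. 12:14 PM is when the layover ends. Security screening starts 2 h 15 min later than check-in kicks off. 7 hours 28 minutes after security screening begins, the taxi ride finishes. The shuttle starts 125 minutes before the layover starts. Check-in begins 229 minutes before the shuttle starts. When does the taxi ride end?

The layover starts at 12:14 PM − 19 min = 11:55 AM.
The shuttle starts at 11:55 AM − 125 min = 9:50 AM.
Check-in starts at 9:50 AM − 229 min = 6:01 AM.
Security screening starts at 6:01 AM + 135 min = 8:16 AM.
The taxi ride ends at 8:16 AM + 448 min = 3:44 PM.

3:44 PM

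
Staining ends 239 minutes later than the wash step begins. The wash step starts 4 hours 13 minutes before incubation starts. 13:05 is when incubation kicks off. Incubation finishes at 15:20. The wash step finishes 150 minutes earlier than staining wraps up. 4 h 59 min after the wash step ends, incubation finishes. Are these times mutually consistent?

The wash step starts at 13:05 − 253 min = 08:52.
Staining ends at 08:52 + 239 min = 12:51.
The wash step ends at 12:51 − 150 min = 10:21.
Incubation ends at 10:21 + 299 min = 15:20.
That matches the stated 15:20, so the schedule is consistent.

Yes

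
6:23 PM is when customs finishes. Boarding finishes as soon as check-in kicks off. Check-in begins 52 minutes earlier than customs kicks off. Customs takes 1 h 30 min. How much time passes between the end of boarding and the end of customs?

Customs starts at 6:23 PM − 90 min = 4:53 PM.
Check-in starts at 4:53 PM − 52 min = 4:01 PM.
So boarding ends at 4:01 PM.
From 4:01 PM to 6:23 PM is 2 hours 22 minutes.

2 hours 22 minutes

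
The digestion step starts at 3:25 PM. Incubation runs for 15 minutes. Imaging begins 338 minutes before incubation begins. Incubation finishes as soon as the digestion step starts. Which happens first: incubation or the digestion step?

Incubation ends at 3:25 PM.
Incubation starts at 3:25 PM − 15 min = 3:10 PM.
Incubation starts at 3:10 PM and the digestion step starts at 3:25 PM, so incubation is first.

incubation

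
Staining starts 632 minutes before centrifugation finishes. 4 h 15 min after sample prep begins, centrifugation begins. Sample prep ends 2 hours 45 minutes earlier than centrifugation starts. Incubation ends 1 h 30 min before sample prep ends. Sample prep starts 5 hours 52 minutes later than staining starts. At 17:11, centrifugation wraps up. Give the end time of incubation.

Staining starts at 17:11 − 632 min = 06:39.
Sample prep starts at 06:39 + 352 min = 12:31.
Centrifugation starts at 12:31 + 255 min = 16:46.
Sample prep ends at 16:46 − 165 min = 14:01.
Incubation ends at 14:01 − 90 min = 12:31.

12:31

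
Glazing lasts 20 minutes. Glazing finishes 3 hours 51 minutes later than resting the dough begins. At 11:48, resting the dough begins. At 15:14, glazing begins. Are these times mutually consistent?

Glazing ends at 11:48 + 231 min = 15:39.
Glazing starts at 15:39 − 20 min = 15:19.
But glazing is also said to start at 15:14 — a 5-minute conflict.

No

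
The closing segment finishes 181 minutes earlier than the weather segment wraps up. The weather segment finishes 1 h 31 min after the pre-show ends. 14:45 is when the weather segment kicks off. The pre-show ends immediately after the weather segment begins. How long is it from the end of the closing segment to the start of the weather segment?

The pre-show ends at 14:45.
The weather segment ends at 14:45 + 91 min = 16:16.
The closing segment ends at 16:16 − 181 min = 13:15.
From 13:15 to 14:45 is 1 hour 30 minutes.

1 hour 30 minutes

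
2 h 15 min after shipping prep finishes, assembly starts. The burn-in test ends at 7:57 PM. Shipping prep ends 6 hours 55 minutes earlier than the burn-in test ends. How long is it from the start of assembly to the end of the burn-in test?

4 h 40 min

Shipping prep ends at 7:57 PM − 415 min = 1:02 PM.
Assembly starts at 1:02 PM + 135 min = 3:17 PM.
From 3:17 PM to 7:57 PM is 4 h 40 min.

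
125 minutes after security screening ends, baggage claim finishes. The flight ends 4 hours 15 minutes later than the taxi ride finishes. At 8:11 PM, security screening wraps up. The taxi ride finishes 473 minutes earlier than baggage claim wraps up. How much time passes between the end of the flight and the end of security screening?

Baggage claim ends at 8:11 PM + 125 min = 10:16 PM.
The taxi ride ends at 10:16 PM − 473 min = 2:23 PM.
The flight ends at 2:23 PM + 255 min = 6:38 PM.
From 6:38 PM to 8:11 PM is 1 h 33 min.

1 h 33 min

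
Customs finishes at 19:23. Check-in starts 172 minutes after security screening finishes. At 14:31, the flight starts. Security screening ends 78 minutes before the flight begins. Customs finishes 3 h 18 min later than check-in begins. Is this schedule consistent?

Yes

Security screening ends at 14:31 − 78 min = 13:13.
Check-in starts at 13:13 + 172 min = 16:05.
Customs ends at 16:05 + 198 min = 19:23.
That matches the stated 19:23, so the schedule is consistent.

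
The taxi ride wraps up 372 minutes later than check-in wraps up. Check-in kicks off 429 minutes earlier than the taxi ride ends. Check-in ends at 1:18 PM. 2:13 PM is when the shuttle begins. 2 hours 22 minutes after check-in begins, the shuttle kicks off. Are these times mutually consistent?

The taxi ride ends at 1:18 PM + 372 min = 7:30 PM.
Check-in starts at 7:30 PM − 429 min = 12:21 PM.
The shuttle starts at 12:21 PM + 142 min = 2:43 PM.
But the shuttle is also said to start at 2:13 PM — a 30-minute conflict.

No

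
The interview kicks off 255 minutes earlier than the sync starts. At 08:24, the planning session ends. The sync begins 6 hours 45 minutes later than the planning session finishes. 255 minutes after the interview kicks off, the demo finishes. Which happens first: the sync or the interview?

The sync starts at 08:24 + 405 min = 15:09.
The interview starts at 15:09 − 255 min = 10:54.
The sync starts at 15:09 and the interview starts at 10:54, so the interview is first.

the interview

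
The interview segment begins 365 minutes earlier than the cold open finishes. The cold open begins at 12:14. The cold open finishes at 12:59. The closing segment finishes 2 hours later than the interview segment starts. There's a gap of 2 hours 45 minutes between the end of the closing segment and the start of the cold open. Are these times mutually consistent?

No

The interview segment starts at 12:59 − 365 min = 06:54.
The closing segment ends at 06:54 + 120 min = 08:54.
The cold open starts at 08:54 + 165 min = 11:39.
But the cold open is also said to start at 12:14 — a 35-minute conflict.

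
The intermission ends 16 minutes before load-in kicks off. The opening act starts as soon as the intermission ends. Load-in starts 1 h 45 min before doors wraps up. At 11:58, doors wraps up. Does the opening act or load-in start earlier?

Load-in starts at 11:58 − 105 min = 10:13.
The intermission ends at 10:13 − 16 min = 09:57.
So the opening act starts at 09:57.
The opening act starts at 09:57 and load-in starts at 10:13, so the opening act is first.

the opening act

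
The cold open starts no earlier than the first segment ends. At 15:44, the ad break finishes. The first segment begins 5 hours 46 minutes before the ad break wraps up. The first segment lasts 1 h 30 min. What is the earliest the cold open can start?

11:28

The first segment starts at 15:44 − 346 min = 09:58.
The first segment ends at 09:58 + 90 min = 11:28.
The cold open is bounded by the first segment, so the earliest it can start is 11:28.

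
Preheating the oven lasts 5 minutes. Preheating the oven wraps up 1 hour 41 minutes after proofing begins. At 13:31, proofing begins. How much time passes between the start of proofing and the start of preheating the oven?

Preheating the oven ends at 13:31 + 101 min = 15:12.
Preheating the oven starts at 15:12 − 5 min = 15:07.
From 13:31 to 15:07 is 1 h 36 min.

1 h 36 min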